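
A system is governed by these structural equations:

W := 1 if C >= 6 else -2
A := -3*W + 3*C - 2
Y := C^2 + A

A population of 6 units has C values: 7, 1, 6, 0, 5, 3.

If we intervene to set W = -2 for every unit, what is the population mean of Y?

35

Every unit gets W=-2 under the intervention. Y values become 74, 8, 58, 4, 44, 22; E[Y|do(W=-2)] = 35.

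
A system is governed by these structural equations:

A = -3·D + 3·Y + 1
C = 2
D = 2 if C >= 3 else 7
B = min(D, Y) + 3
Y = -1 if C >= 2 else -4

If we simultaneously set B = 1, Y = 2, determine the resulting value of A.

-14

Under do(B = 1, Y = 2), each intervened variable's structural equation is replaced by its fixed value.
D = 2 if C >= 3 else 7  [with C=2]  = 7
A = -3·D + 3·Y + 1  [with D=7, Y=2]  = -14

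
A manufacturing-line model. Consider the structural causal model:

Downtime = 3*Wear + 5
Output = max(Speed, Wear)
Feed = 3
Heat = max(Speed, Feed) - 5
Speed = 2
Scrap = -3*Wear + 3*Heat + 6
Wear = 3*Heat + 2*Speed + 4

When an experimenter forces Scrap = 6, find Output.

The intervention breaks the incoming arrows to Scrap: Scrap = -3*Wear + 3*Heat + 6 no longer applies, and Scrap = 6.
Since Output is not a descendant of the intervened variable, it is unaffected.
Heat = max(Speed, Feed) - 5  [with Speed=2, Feed=3]  = -2
Wear = 3*Heat + 2*Speed + 4  [with Heat=-2, Speed=2]  = 2
Output = max(Speed, Wear)  [with Speed=2, Wear=2]  = 2

2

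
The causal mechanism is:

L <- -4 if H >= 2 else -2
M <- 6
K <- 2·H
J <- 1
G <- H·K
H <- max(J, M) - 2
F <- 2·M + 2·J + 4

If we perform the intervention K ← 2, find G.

The intervention breaks the incoming arrows to K: K <- 2·H no longer applies, and K = 2.
H = max(J, M) - 2  [with J=1, M=6]  = 4
G = H·K  [with H=4, K=2]  = 8

8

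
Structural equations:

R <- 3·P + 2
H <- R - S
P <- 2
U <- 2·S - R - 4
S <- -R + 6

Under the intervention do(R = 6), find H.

do(R=6) replaces the equation R <- 3·P + 2 with the constant R = 6.
S = -R + 6  [with R=6]  = 0
H = R - S  [with R=6, S=0]  = 6

6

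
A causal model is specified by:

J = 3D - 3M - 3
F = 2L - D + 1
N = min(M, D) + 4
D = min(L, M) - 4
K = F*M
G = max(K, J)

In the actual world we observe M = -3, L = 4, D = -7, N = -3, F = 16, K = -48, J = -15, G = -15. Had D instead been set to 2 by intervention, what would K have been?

The intervention breaks the incoming arrows to D: D = min(L, M) - 4 no longer applies, and D = 2.
F = 2L - D + 1  [with L=4, D=2]  = 7
K = F*M  [with F=7, M=-3]  = -21

-21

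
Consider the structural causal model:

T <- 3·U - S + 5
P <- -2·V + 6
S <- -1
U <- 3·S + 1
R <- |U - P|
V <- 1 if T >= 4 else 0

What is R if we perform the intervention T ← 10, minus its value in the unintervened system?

The intervention breaks the incoming arrows to T: T <- 3·U - S + 5 no longer applies, and T = 10.
U = 3·S + 1  [with S=-1]  = -2
V = 1 if T >= 4 else 0  [with T=10]  = 1
P = -2·V + 6  [with V=1]  = 4
R = |U - P|  [with U=-2, P=4]  = 6
Without intervention: U = 3·S + 1  [with S=-1]  = -2; T = 3·U - S + 5  [with U=-2, S=-1]  = 0; V = 1 if T >= 4 else 0  [with T=0]  = 0; P = -2·V + 6  [with V=0]  = 6; R = |U - P|  [with U=-2, P=6]  = 8.
Change = 6 − 8 = -2.

-2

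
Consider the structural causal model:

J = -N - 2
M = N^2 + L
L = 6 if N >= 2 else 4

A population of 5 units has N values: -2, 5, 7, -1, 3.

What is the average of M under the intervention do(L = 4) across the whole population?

do(L=4) breaks L's dependence on N. With L=4 fixed, M across the units is 8, 29, 53, 5, 13, mean 21.6.

21.6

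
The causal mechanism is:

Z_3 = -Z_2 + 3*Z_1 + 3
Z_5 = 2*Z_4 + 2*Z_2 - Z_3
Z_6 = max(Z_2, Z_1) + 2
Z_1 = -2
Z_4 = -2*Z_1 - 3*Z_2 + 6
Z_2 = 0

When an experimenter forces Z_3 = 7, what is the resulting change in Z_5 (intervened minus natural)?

do(Z_3=7) replaces the equation Z_3 = -Z_2 + 3*Z_1 + 3 with the constant Z_3 = 7.
Z_4 = -2*Z_1 - 3*Z_2 + 6  [with Z_1=-2, Z_2=0]  = 10
Z_5 = 2*Z_4 + 2*Z_2 - Z_3  [with Z_4=10, Z_2=0, Z_3=7]  = 13
Without intervention: Z_3 = -Z_2 + 3*Z_1 + 3  [with Z_2=0, Z_1=-2]  = -3; Z_4 = -2*Z_1 - 3*Z_2 + 6  [with Z_1=-2, Z_2=0]  = 10; Z_5 = 2*Z_4 + 2*Z_2 - Z_3  [with Z_4=10, Z_2=0, Z_3=-3]  = 23.
Change = 13 − 23 = -10.

-10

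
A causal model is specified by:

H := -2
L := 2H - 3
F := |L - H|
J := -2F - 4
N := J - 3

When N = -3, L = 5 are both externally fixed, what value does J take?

-18

Setting N = -3, L = 5 by intervention discards those variables' equations.
F = |L - H|  [with L=5, H=-2]  = 7
J = -2F - 4  [with F=7]  = -18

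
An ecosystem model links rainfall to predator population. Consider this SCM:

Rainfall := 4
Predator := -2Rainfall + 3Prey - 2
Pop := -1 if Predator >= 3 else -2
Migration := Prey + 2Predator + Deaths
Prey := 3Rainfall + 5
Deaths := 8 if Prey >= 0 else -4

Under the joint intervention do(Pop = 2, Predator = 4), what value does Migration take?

Under do(Pop = 2, Predator = 4), each intervened variable's structural equation is replaced by its fixed value.
Prey = 3Rainfall + 5  [with Rainfall=4]  = 17
Deaths = 8 if Prey >= 0 else -4  [with Prey=17]  = 8
Migration = Prey + 2Predator + Deaths  [with Prey=17, Predator=4, Deaths=8]  = 33

33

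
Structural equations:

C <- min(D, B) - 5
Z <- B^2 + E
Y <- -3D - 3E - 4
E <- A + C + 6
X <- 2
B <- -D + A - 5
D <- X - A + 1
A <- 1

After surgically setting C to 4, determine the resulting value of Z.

do(C=4) replaces the equation C <- min(D, B) - 5 with the constant C = 4.
D = X - A + 1  [with X=2, A=1]  = 2
B = -D + A - 5  [with D=2, A=1]  = -6
E = A + C + 6  [with A=1, C=4]  = 11
Z = B^2 + E  [with B=-6, E=11]  = 47

47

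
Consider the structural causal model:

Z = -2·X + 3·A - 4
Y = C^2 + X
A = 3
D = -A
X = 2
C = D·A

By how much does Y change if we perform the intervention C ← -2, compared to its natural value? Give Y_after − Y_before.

-77

The intervention breaks the incoming arrows to C: C = D·A no longer applies, and C = -2.
Y = C^2 + X  [with C=-2, X=2]  = 6
Without intervention: D = -A  [with A=3]  = -3; C = D·A  [with D=-3, A=3]  = -9; Y = C^2 + X  [with C=-9, X=2]  = 83.
Change = 6 − 83 = -77.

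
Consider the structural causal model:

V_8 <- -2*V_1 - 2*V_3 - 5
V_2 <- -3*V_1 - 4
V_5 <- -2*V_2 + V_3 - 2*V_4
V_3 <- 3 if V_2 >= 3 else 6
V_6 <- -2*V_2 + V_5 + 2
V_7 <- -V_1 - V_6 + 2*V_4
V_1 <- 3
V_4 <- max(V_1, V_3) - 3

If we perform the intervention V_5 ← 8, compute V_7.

-33

Under do(V_5=8), the mechanism V_5 <- -2*V_2 + V_3 - 2*V_4 is discarded; V_5 is fixed at 8.
V_2 = -3*V_1 - 4  [with V_1=3]  = -13
V_3 = 3 if V_2 >= 3 else 6  [with V_2=-13]  = 6
V_4 = max(V_1, V_3) - 3  [with V_1=3, V_3=6]  = 3
V_6 = -2*V_2 + V_5 + 2  [with V_2=-13, V_5=8]  = 36
V_7 = -V_1 - V_6 + 2*V_4  [with V_1=3, V_6=36, V_4=3]  = -33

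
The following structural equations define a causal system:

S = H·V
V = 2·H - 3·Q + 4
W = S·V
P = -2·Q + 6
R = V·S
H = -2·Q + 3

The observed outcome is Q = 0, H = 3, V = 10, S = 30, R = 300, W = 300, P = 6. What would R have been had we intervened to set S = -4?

-40

Intervening sets S = -4 and removes its equation (S = H·V).
H = -2·Q + 3  [with Q=0]  = 3
V = 2·H - 3·Q + 4  [with H=3, Q=0]  = 10
R = V·S  [with V=10, S=-4]  = -40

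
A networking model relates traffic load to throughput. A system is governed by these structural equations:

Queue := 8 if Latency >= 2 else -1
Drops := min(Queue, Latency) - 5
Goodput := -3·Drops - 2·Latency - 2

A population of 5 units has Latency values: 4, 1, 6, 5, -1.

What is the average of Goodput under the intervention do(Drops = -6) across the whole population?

Every unit gets Drops=-6 under the intervention. Goodput values become 8, 14, 4, 6, 18; E[Goodput|do(Drops=-6)] = 10.

10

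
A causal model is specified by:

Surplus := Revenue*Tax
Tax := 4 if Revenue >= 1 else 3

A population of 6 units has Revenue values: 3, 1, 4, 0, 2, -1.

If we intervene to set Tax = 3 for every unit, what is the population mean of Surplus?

do(Tax=3) breaks Tax's dependence on Revenue. With Tax=3 fixed, Surplus across the units is 9, 3, 12, 0, 6, -3, mean 4.5.

4.5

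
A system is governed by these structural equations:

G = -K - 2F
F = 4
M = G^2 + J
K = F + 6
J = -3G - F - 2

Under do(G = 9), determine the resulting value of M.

do(G=9) replaces the equation G = -K - 2F with the constant G = 9.
J = -3G - F - 2  [with G=9, F=4]  = -33
M = G^2 + J  [with G=9, J=-33]  = 48

48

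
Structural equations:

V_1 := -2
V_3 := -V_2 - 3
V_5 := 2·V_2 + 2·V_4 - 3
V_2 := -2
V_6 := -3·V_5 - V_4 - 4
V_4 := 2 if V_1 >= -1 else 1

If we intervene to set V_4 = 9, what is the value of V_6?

-46

Under do(V_4=9), the mechanism V_4 := 2 if V_1 >= -1 else 1 is discarded; V_4 is fixed at 9.
V_5 = 2·V_2 + 2·V_4 - 3  [with V_2=-2, V_4=9]  = 11
V_6 = -3·V_5 - V_4 - 4  [with V_5=11, V_4=9]  = -46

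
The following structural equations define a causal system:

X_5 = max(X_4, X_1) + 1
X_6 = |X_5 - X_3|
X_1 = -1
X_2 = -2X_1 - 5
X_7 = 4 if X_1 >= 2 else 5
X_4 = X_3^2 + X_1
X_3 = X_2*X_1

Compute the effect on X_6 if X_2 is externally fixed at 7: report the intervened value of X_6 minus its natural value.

Under do(X_2=7), the mechanism X_2 = -2X_1 - 5 is discarded; X_2 is fixed at 7.
X_3 = X_2*X_1  [with X_2=7, X_1=-1]  = -7
X_4 = X_3^2 + X_1  [with X_3=-7, X_1=-1]  = 48
X_5 = max(X_4, X_1) + 1  [with X_4=48, X_1=-1]  = 49
X_6 = |X_5 - X_3|  [with X_5=49, X_3=-7]  = 56
Without intervention: X_2 = -2X_1 - 5  [with X_1=-1]  = -3; X_3 = X_2*X_1  [with X_2=-3, X_1=-1]  = 3; X_4 = X_3^2 + X_1  [with X_3=3, X_1=-1]  = 8; X_5 = max(X_4, X_1) + 1  [with X_4=8, X_1=-1]  = 9; X_6 = |X_5 - X_3|  [with X_5=9, X_3=3]  = 6.
Change = 56 − 6 = 50.

50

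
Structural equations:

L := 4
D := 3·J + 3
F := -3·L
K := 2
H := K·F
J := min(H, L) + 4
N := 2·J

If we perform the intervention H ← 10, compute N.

Under do(H=10), the mechanism H := K·F is discarded; H is fixed at 10.
J = min(H, L) + 4  [with H=10, L=4]  = 8
N = 2·J  [with J=8]  = 16

16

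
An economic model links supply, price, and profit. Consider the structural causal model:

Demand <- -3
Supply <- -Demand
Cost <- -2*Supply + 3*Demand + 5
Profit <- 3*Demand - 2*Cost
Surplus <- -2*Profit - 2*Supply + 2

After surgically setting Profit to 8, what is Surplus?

-20

Intervening sets Profit = 8 and removes its equation (Profit <- 3*Demand - 2*Cost).
Supply = -Demand  [with Demand=-3]  = 3
Surplus = -2*Profit - 2*Supply + 2  [with Profit=8, Supply=3]  = -20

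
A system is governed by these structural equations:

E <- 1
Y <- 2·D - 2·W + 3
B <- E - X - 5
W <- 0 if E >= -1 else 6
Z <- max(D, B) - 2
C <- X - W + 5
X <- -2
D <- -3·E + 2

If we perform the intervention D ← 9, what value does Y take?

The intervention breaks the incoming arrows to D: D <- -3·E + 2 no longer applies, and D = 9.
W = 0 if E >= -1 else 6  [with E=1]  = 0
Y = 2·D - 2·W + 3  [with D=9, W=0]  = 21

21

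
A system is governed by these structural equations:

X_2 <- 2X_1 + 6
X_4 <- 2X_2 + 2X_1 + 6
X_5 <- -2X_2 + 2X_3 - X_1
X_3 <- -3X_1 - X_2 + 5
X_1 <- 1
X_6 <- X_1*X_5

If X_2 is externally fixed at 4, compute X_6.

-13

Under do(X_2=4), the mechanism X_2 <- 2X_1 + 6 is discarded; X_2 is fixed at 4.
X_3 = -3X_1 - X_2 + 5  [with X_1=1, X_2=4]  = -2
X_5 = -2X_2 + 2X_3 - X_1  [with X_2=4, X_3=-2, X_1=1]  = -13
X_6 = X_1*X_5  [with X_1=1, X_5=-13]  = -13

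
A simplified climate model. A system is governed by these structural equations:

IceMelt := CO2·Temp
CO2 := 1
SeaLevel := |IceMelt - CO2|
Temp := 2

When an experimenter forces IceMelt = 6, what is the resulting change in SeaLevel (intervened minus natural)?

4

The intervention breaks the incoming arrows to IceMelt: IceMelt := CO2·Temp no longer applies, and IceMelt = 6.
SeaLevel = |IceMelt - CO2|  [with IceMelt=6, CO2=1]  = 5
Without intervention: IceMelt = CO2·Temp  [with CO2=1, Temp=2]  = 2; SeaLevel = |IceMelt - CO2|  [with IceMelt=2, CO2=1]  = 1.
Change = 5 − 1 = 4.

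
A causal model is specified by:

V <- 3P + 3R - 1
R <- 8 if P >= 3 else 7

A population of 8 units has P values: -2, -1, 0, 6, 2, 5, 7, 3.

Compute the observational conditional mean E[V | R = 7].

E[V|R=7] averages over only the 4 units with R=7 (P = -2, -1, 0, 2): V = 14, 17, 20, 26, mean 19.25.

19.25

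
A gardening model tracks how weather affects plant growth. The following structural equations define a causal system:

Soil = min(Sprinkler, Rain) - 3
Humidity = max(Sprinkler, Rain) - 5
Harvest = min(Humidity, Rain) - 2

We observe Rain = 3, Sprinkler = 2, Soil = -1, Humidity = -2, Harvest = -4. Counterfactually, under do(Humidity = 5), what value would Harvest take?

Intervening sets Humidity = 5 and removes its equation (Humidity = max(Sprinkler, Rain) - 5).
Harvest = min(Humidity, Rain) - 2  [with Humidity=5, Rain=3]  = 1

1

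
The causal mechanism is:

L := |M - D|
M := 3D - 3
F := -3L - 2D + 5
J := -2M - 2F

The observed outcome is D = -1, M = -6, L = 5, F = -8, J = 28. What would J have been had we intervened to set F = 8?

Intervening sets F = 8 and removes its equation (F := -3L - 2D + 5).
M = 3D - 3  [with D=-1]  = -6
J = -2M - 2F  [with M=-6, F=8]  = -4

-4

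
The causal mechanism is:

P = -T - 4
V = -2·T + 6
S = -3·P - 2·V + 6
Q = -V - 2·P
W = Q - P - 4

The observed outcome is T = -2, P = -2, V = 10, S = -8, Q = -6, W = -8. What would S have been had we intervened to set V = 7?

The intervention breaks the incoming arrows to V: V = -2·T + 6 no longer applies, and V = 7.
P = -T - 4  [with T=-2]  = -2
S = -3·P - 2·V + 6  [with P=-2, V=7]  = -2

-2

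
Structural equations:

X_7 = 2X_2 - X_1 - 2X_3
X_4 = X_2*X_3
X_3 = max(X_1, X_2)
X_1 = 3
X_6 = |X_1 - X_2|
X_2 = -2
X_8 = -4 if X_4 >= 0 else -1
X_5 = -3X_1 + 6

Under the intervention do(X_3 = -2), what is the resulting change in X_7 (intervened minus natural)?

The intervention breaks the incoming arrows to X_3: X_3 = max(X_1, X_2) no longer applies, and X_3 = -2.
X_7 = 2X_2 - X_1 - 2X_3  [with X_2=-2, X_1=3, X_3=-2]  = -3
Without intervention: X_3 = max(X_1, X_2)  [with X_1=3, X_2=-2]  = 3; X_7 = 2X_2 - X_1 - 2X_3  [with X_2=-2, X_1=3, X_3=3]  = -13.
Change = -3 − (-13) = 10.

10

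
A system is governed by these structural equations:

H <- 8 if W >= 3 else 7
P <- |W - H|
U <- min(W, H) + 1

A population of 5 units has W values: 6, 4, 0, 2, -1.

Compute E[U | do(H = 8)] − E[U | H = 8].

-2.8

do(H=8) breaks H's dependence on W. With H=8 fixed, U across the units is 7, 5, 1, 3, 0, mean 3.2.
Observing H=8 restricts to units where H's equation naturally yields 8: W ∈ {6, 4}. In that subpopulation U = 7, 5, mean 6.
Difference = 3.2 − 6 = -2.8.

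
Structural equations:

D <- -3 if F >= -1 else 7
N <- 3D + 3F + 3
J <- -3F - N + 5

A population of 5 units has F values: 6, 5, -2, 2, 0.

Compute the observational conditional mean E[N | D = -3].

3.75

Observing D=-3 restricts to units where D's equation naturally yields -3: F ∈ {6, 5, 2, 0}. In that subpopulation N = 12, 9, 0, -6, mean 3.75.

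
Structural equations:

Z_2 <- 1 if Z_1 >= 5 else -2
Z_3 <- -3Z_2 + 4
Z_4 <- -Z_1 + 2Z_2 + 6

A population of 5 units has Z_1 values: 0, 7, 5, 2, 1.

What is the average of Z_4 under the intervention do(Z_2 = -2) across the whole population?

Under do(Z_2=-2), Z_2's equation is replaced by Z_2=-2 for every unit. Per-unit Z_4: 2, -5, -3, 0, 1. Mean = -1.

-1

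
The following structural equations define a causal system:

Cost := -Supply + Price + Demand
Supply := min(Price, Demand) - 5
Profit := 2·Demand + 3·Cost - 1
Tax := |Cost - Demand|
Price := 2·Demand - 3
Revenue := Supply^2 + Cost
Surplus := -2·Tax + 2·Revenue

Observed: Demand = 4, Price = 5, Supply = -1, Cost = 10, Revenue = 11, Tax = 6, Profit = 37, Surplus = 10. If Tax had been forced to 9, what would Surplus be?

Intervening sets Tax = 9 and removes its equation (Tax := |Cost - Demand|).
Price = 2·Demand - 3  [with Demand=4]  = 5
Supply = min(Price, Demand) - 5  [with Price=5, Demand=4]  = -1
Cost = -Supply + Price + Demand  [with Supply=-1, Price=5, Demand=4]  = 10
Revenue = Supply^2 + Cost  [with Supply=-1, Cost=10]  = 11
Surplus = -2·Tax + 2·Revenue  [with Tax=9, Revenue=11]  = 4

4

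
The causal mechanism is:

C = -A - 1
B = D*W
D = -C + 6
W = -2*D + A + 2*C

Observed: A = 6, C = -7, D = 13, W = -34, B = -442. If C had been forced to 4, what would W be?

10

Under do(C=4), the mechanism C = -A - 1 is discarded; C is fixed at 4.
D = -C + 6  [with C=4]  = 2
W = -2*D + A + 2*C  [with D=2, A=6, C=4]  = 10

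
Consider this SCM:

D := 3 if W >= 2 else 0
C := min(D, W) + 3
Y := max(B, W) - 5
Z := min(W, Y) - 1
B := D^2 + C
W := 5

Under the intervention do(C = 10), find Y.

14

do(C=10) replaces the equation C := min(D, W) + 3 with the constant C = 10.
D = 3 if W >= 2 else 0  [with W=5]  = 3
B = D^2 + C  [with D=3, C=10]  = 19
Y = max(B, W) - 5  [with B=19, W=5]  = 14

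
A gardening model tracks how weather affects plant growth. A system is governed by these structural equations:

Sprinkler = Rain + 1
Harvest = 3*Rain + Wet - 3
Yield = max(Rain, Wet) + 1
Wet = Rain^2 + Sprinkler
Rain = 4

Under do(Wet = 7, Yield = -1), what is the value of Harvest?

16

Setting Wet = 7, Yield = -1 by intervention discards those variables' equations.
Harvest = 3*Rain + Wet - 3  [with Rain=4, Wet=7]  = 16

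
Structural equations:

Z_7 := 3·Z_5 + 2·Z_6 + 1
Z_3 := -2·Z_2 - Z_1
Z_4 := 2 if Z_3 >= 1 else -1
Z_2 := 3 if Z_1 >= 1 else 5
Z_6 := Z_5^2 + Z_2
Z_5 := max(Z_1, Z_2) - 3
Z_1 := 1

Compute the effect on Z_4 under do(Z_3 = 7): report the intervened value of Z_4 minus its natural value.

The intervention breaks the incoming arrows to Z_3: Z_3 := -2·Z_2 - Z_1 no longer applies, and Z_3 = 7.
Z_4 = 2 if Z_3 >= 1 else -1  [with Z_3=7]  = 2
Without intervention: Z_2 = 3 if Z_1 >= 1 else 5  [with Z_1=1]  = 3; Z_3 = -2·Z_2 - Z_1  [with Z_2=3, Z_1=1]  = -7; Z_4 = 2 if Z_3 >= 1 else -1  [with Z_3=-7]  = -1.
Change = 2 − (-1) = 3.

3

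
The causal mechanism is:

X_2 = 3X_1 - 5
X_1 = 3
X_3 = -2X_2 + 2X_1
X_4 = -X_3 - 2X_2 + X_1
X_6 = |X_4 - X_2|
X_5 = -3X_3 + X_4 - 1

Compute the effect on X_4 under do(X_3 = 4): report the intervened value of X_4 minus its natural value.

-6

The intervention breaks the incoming arrows to X_3: X_3 = -2X_2 + 2X_1 no longer applies, and X_3 = 4.
X_2 = 3X_1 - 5  [with X_1=3]  = 4
X_4 = -X_3 - 2X_2 + X_1  [with X_3=4, X_2=4, X_1=3]  = -9
Without intervention: X_2 = 3X_1 - 5  [with X_1=3]  = 4; X_3 = -2X_2 + 2X_1  [with X_2=4, X_1=3]  = -2; X_4 = -X_3 - 2X_2 + X_1  [with X_3=-2, X_2=4, X_1=3]  = -3.
Change = -9 − (-3) = -6.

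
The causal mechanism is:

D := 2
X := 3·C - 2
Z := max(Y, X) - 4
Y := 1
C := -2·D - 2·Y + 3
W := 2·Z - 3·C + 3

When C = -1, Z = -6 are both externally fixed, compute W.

Setting C = -1, Z = -6 by intervention discards those variables' equations.
W = 2·Z - 3·C + 3  [with Z=-6, C=-1]  = -6

-6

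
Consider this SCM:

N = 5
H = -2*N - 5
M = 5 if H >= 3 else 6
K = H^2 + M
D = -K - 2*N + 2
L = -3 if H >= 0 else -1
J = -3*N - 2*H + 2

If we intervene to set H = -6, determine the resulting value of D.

-50

do(H=-6) replaces the equation H = -2*N - 5 with the constant H = -6.
M = 5 if H >= 3 else 6  [with H=-6]  = 6
K = H^2 + M  [with H=-6, M=6]  = 42
D = -K - 2*N + 2  [with K=42, N=5]  = -50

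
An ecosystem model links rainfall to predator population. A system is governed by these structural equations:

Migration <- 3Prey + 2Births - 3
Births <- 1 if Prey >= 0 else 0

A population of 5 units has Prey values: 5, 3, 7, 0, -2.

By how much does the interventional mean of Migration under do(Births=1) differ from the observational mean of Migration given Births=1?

do(Births=1) breaks Births's dependence on Prey. With Births=1 fixed, Migration across the units is 14, 8, 20, -1, -7, mean 6.8.
Conditioning on Births=1 selects the 4 unit(s) with Prey ∈ {5, 3, 7, 0}. Their Migration values: 14, 8, 20, -1. Mean = 10.25.
Difference = 6.8 − 10.25 = -3.45.

-3.45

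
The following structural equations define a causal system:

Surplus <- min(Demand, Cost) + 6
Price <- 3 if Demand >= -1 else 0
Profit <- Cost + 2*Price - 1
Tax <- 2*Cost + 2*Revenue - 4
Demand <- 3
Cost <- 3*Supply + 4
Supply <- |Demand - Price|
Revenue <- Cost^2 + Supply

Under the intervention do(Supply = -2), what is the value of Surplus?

4

The intervention breaks the incoming arrows to Supply: Supply <- |Demand - Price| no longer applies, and Supply = -2.
Cost = 3*Supply + 4  [with Supply=-2]  = -2
Surplus = min(Demand, Cost) + 6  [with Demand=3, Cost=-2]  = 4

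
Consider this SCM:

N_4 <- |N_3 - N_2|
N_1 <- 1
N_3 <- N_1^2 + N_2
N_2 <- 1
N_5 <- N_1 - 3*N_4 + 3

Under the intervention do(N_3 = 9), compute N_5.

-20

do(N_3=9) replaces the equation N_3 <- N_1^2 + N_2 with the constant N_3 = 9.
N_4 = |N_3 - N_2|  [with N_3=9, N_2=1]  = 8
N_5 = N_1 - 3*N_4 + 3  [with N_1=1, N_4=8]  = -20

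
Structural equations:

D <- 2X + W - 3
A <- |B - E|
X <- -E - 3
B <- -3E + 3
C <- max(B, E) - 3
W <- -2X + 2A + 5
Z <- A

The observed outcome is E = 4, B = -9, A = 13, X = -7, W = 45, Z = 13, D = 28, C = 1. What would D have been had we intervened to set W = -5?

-22

Under do(W=-5), the mechanism W <- -2X + 2A + 5 is discarded; W is fixed at -5.
X = -E - 3  [with E=4]  = -7
D = 2X + W - 3  [with X=-7, W=-5]  = -22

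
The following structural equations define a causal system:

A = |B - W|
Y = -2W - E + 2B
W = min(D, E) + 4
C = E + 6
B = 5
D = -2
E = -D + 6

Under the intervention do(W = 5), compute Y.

Intervening sets W = 5 and removes its equation (W = min(D, E) + 4).
E = -D + 6  [with D=-2]  = 8
Y = -2W - E + 2B  [with W=5, E=8, B=5]  = -8

-8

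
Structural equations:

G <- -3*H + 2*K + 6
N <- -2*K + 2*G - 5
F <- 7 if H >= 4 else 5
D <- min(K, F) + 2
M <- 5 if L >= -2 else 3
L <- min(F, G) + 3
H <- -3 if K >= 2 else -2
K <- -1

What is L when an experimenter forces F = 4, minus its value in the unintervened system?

Under do(F=4), the mechanism F <- 7 if H >= 4 else 5 is discarded; F is fixed at 4.
H = -3 if K >= 2 else -2  [with K=-1]  = -2
G = -3*H + 2*K + 6  [with H=-2, K=-1]  = 10
L = min(F, G) + 3  [with F=4, G=10]  = 7
Without intervention: H = -3 if K >= 2 else -2  [with K=-1]  = -2; G = -3*H + 2*K + 6  [with H=-2, K=-1]  = 10; F = 7 if H >= 4 else 5  [with H=-2]  = 5; L = min(F, G) + 3  [with F=5, G=10]  = 8.
Change = 7 − 8 = -1.

-1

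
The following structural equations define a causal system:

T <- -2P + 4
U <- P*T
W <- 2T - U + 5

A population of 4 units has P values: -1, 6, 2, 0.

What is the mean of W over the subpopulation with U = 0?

9

Conditioning on U=0 selects the 2 unit(s) with P ∈ {2, 0}. Their W values: 5, 13. Mean = 9.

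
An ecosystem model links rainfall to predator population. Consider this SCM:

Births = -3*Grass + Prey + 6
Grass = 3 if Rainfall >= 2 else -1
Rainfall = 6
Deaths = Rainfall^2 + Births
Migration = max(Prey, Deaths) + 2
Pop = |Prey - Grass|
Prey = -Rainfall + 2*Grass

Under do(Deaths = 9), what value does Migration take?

11

The intervention breaks the incoming arrows to Deaths: Deaths = Rainfall^2 + Births no longer applies, and Deaths = 9.
Grass = 3 if Rainfall >= 2 else -1  [with Rainfall=6]  = 3
Prey = -Rainfall + 2*Grass  [with Rainfall=6, Grass=3]  = 0
Migration = max(Prey, Deaths) + 2  [with Prey=0, Deaths=9]  = 11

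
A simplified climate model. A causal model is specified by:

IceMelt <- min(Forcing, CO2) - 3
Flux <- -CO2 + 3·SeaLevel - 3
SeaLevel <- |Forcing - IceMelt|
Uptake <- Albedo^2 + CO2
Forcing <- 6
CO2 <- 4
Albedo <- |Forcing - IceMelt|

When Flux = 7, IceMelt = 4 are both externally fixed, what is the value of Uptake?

Under do(Flux = 7, IceMelt = 4), each intervened variable's structural equation is replaced by its fixed value.
Albedo = |Forcing - IceMelt|  [with Forcing=6, IceMelt=4]  = 2
Uptake = Albedo^2 + CO2  [with Albedo=2, CO2=4]  = 8

8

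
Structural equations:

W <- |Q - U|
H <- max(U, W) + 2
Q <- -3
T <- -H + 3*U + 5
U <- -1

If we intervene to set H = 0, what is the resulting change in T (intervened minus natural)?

4

Intervening sets H = 0 and removes its equation (H <- max(U, W) + 2).
T = -H + 3*U + 5  [with H=0, U=-1]  = 2
Without intervention: W = |Q - U|  [with Q=-3, U=-1]  = 2; H = max(U, W) + 2  [with U=-1, W=2]  = 4; T = -H + 3*U + 5  [with H=4, U=-1]  = -2.
Change = 2 − (-2) = 4.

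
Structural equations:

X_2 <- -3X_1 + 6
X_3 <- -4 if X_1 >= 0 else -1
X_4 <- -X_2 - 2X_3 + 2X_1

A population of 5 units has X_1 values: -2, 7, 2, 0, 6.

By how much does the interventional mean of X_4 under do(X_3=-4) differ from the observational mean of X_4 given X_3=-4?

Every unit gets X_3=-4 under the intervention. X_4 values become -8, 37, 12, 2, 32; E[X_4|do(X_3=-4)] = 15.
Observing X_3=-4 restricts to units where X_3's equation naturally yields -4: X_1 ∈ {7, 2, 0, 6}. In that subpopulation X_4 = 37, 12, 2, 32, mean 20.75.
Difference = 15 − 20.75 = -5.75.

-5.75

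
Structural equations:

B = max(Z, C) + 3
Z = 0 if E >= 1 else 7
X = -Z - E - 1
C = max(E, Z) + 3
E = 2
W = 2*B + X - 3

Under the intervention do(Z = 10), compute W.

16

Under do(Z=10), the mechanism Z = 0 if E >= 1 else 7 is discarded; Z is fixed at 10.
C = max(E, Z) + 3  [with E=2, Z=10]  = 13
X = -Z - E - 1  [with Z=10, E=2]  = -13
B = max(Z, C) + 3  [with Z=10, C=13]  = 16
W = 2*B + X - 3  [with B=16, X=-13]  = 16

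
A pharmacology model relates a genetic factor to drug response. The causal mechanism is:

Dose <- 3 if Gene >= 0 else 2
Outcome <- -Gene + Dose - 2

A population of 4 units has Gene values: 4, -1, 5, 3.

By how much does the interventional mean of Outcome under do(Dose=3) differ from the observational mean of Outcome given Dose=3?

Every unit gets Dose=3 under the intervention. Outcome values become -3, 2, -4, -2; E[Outcome|do(Dose=3)] = -1.75.
Conditioning on Dose=3 selects the 3 unit(s) with Gene ∈ {4, 5, 3}. Their Outcome values: -3, -4, -2. Mean = -3.
Difference = -1.75 − (-3) = 1.25.

1.25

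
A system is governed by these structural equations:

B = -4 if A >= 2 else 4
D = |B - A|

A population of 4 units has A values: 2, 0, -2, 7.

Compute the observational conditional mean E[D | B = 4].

5

Observing B=4 restricts to units where B's equation naturally yields 4: A ∈ {0, -2}. In that subpopulation D = 4, 6, mean 5.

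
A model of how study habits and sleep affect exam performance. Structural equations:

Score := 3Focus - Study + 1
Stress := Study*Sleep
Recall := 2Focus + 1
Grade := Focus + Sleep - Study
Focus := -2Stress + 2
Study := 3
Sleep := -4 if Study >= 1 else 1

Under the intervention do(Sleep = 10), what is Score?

-176

do(Sleep=10) replaces the equation Sleep := -4 if Study >= 1 else 1 with the constant Sleep = 10.
Stress = Study*Sleep  [with Study=3, Sleep=10]  = 30
Focus = -2Stress + 2  [with Stress=30]  = -58
Score = 3Focus - Study + 1  [with Focus=-58, Study=3]  = -176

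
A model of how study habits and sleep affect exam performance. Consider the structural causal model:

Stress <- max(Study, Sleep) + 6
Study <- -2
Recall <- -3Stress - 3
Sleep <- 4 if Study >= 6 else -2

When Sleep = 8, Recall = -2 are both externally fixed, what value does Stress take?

The joint intervention fixes Sleep = 8, Recall = -2, removing each variable's own equation.
Stress = max(Study, Sleep) + 6  [with Study=-2, Sleep=8]  = 14

14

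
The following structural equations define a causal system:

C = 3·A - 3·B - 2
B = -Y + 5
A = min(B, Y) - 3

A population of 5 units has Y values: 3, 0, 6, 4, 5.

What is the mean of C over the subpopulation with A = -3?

-18.5

Conditioning on A=-3 selects the 2 unit(s) with Y ∈ {0, 5}. Their C values: -26, -11. Mean = -18.5.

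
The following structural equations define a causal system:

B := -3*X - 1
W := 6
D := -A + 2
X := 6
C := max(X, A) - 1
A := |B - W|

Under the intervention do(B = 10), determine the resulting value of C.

do(B=10) replaces the equation B := -3*X - 1 with the constant B = 10.
A = |B - W|  [with B=10, W=6]  = 4
C = max(X, A) - 1  [with X=6, A=4]  = 5

5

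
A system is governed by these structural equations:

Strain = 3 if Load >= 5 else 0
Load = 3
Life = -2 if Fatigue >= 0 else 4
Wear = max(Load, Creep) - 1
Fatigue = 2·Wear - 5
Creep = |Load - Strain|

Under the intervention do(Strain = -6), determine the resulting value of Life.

-2

Under do(Strain=-6), the mechanism Strain = 3 if Load >= 5 else 0 is discarded; Strain is fixed at -6.
Creep = |Load - Strain|  [with Load=3, Strain=-6]  = 9
Wear = max(Load, Creep) - 1  [with Load=3, Creep=9]  = 8
Fatigue = 2·Wear - 5  [with Wear=8]  = 11
Life = -2 if Fatigue >= 0 else 4  [with Fatigue=11]  = -2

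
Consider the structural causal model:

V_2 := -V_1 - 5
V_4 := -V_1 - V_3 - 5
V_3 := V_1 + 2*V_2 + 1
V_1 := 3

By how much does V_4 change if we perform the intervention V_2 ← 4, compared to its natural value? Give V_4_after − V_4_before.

Under do(V_2=4), the mechanism V_2 := -V_1 - 5 is discarded; V_2 is fixed at 4.
V_3 = V_1 + 2*V_2 + 1  [with V_1=3, V_2=4]  = 12
V_4 = -V_1 - V_3 - 5  [with V_1=3, V_3=12]  = -20
Without intervention: V_2 = -V_1 - 5  [with V_1=3]  = -8; V_3 = V_1 + 2*V_2 + 1  [with V_1=3, V_2=-8]  = -12; V_4 = -V_1 - V_3 - 5  [with V_1=3, V_3=-12]  = 4.
Change = -20 − 4 = -24.

-24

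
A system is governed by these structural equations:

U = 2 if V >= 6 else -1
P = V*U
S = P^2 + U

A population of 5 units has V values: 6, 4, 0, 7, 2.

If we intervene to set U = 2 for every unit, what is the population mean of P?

do(U=2) breaks U's dependence on V. With U=2 fixed, P across the units is 12, 8, 0, 14, 4, mean 7.6.

7.6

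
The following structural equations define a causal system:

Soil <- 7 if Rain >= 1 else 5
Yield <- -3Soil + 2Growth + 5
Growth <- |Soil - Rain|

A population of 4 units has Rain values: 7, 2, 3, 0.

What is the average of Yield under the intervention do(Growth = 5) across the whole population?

The intervention sets Growth=5 in all 4 units regardless of Rain. Recomputing Yield per unit gives -6, -6, -6, 0; average -4.5.

-4.5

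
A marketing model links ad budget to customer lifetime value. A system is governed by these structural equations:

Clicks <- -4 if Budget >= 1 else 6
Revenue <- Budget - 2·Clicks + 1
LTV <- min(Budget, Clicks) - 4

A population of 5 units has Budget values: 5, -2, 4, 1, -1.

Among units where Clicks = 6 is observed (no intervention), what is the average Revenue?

E[Revenue|Clicks=6] averages over only the 2 units with Clicks=6 (Budget = -2, -1): Revenue = -13, -12, mean -12.5.

-12.5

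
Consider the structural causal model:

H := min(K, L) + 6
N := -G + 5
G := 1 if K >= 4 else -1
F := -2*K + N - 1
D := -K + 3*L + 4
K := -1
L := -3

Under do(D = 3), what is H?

3

do(D=3) replaces the equation D := -K + 3*L + 4 with the constant D = 3.
Since H is not a descendant of the intervened variable, it is unaffected.
H = min(K, L) + 6  [with K=-1, L=-3]  = 3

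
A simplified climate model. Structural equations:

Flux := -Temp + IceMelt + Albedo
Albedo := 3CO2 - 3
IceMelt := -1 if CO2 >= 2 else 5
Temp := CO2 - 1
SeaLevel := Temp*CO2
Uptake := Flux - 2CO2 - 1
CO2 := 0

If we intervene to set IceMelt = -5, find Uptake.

-8

The intervention breaks the incoming arrows to IceMelt: IceMelt := -1 if CO2 >= 2 else 5 no longer applies, and IceMelt = -5.
Temp = CO2 - 1  [with CO2=0]  = -1
Albedo = 3CO2 - 3  [with CO2=0]  = -3
Flux = -Temp + IceMelt + Albedo  [with Temp=-1, IceMelt=-5, Albedo=-3]  = -7
Uptake = Flux - 2CO2 - 1  [with Flux=-7, CO2=0]  = -8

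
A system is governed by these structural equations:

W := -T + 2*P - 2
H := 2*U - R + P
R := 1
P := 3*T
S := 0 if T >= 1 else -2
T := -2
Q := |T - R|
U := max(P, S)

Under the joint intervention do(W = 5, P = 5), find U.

5

Setting W = 5, P = 5 by intervention discards those variables' equations.
S = 0 if T >= 1 else -2  [with T=-2]  = -2
U = max(P, S)  [with P=5, S=-2]  = 5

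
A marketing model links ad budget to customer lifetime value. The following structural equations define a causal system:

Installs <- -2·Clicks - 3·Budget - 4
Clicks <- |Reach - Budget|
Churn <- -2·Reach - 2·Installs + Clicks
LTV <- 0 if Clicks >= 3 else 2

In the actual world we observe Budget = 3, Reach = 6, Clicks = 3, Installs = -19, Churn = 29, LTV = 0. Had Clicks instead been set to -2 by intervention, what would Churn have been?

4

do(Clicks=-2) replaces the equation Clicks <- |Reach - Budget| with the constant Clicks = -2.
Installs = -2·Clicks - 3·Budget - 4  [with Clicks=-2, Budget=3]  = -9
Churn = -2·Reach - 2·Installs + Clicks  [with Reach=6, Installs=-9, Clicks=-2]  = 4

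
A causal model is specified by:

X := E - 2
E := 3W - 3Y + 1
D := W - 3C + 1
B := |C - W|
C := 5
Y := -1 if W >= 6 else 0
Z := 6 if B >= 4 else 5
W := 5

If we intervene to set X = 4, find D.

-9

The intervention breaks the incoming arrows to X: X := E - 2 no longer applies, and X = 4.
Since D is not a descendant of the intervened variable, it is unaffected.
D = W - 3C + 1  [with W=5, C=5]  = -9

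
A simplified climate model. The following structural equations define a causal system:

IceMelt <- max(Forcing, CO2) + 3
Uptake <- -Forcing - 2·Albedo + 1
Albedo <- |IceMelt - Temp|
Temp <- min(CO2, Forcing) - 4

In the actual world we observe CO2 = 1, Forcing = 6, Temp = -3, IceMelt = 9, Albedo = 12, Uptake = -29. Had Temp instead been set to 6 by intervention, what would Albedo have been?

do(Temp=6) replaces the equation Temp <- min(CO2, Forcing) - 4 with the constant Temp = 6.
IceMelt = max(Forcing, CO2) + 3  [with Forcing=6, CO2=1]  = 9
Albedo = |IceMelt - Temp|  [with IceMelt=9, Temp=6]  = 3

3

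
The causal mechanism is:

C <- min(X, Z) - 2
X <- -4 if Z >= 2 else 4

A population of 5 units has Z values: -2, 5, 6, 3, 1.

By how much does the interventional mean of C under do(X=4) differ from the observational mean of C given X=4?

Under do(X=4), X's equation is replaced by X=4 for every unit. Per-unit C: -4, 2, 2, 1, -1. Mean = 0.
Observing X=4 restricts to units where X's equation naturally yields 4: Z ∈ {-2, 1}. In that subpopulation C = -4, -1, mean -2.5.
Difference = 0 − (-2.5) = 2.5.

2.5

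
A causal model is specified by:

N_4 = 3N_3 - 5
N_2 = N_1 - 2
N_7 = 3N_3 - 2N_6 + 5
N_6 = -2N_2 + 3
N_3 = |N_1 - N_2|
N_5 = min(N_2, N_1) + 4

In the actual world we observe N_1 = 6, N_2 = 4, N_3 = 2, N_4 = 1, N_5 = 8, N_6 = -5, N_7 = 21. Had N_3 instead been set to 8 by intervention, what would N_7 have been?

39

The intervention breaks the incoming arrows to N_3: N_3 = |N_1 - N_2| no longer applies, and N_3 = 8.
N_2 = N_1 - 2  [with N_1=6]  = 4
N_6 = -2N_2 + 3  [with N_2=4]  = -5
N_7 = 3N_3 - 2N_6 + 5  [with N_3=8, N_6=-5]  = 39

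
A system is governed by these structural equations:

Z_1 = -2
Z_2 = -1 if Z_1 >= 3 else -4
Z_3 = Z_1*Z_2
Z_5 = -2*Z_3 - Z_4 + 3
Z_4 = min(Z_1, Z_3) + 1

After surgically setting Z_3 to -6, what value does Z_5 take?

20

do(Z_3=-6) replaces the equation Z_3 = Z_1*Z_2 with the constant Z_3 = -6.
Z_4 = min(Z_1, Z_3) + 1  [with Z_1=-2, Z_3=-6]  = -5
Z_5 = -2*Z_3 - Z_4 + 3  [with Z_3=-6, Z_4=-5]  = 20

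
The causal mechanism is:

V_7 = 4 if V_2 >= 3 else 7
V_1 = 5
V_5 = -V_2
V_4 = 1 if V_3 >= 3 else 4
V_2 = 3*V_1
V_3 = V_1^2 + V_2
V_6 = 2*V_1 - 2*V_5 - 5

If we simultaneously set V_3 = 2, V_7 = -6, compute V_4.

The joint intervention fixes V_3 = 2, V_7 = -6, removing each variable's own equation.
V_4 = 1 if V_3 >= 3 else 4  [with V_3=2]  = 4

4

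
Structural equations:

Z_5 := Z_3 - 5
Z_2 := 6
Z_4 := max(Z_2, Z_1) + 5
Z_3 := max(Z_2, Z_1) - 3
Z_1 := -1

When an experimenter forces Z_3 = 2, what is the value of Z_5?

-3

do(Z_3=2) replaces the equation Z_3 := max(Z_2, Z_1) - 3 with the constant Z_3 = 2.
Z_5 = Z_3 - 5  [with Z_3=2]  = -3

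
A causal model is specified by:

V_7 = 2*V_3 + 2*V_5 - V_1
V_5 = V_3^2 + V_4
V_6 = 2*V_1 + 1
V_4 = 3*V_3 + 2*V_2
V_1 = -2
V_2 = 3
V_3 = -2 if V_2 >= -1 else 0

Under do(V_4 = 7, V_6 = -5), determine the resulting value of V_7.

20

Setting V_4 = 7, V_6 = -5 by intervention discards those variables' equations.
V_3 = -2 if V_2 >= -1 else 0  [with V_2=3]  = -2
V_5 = V_3^2 + V_4  [with V_3=-2, V_4=7]  = 11
V_7 = 2*V_3 + 2*V_5 - V_1  [with V_3=-2, V_5=11, V_1=-2]  = 20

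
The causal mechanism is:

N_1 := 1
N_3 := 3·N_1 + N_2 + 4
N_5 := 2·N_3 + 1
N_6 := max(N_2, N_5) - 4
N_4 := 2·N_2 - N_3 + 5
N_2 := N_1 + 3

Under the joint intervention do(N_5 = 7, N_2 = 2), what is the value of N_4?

0

Setting N_5 = 7, N_2 = 2 by intervention discards those variables' equations.
N_3 = 3·N_1 + N_2 + 4  [with N_1=1, N_2=2]  = 9
N_4 = 2·N_2 - N_3 + 5  [with N_2=2, N_3=9]  = 0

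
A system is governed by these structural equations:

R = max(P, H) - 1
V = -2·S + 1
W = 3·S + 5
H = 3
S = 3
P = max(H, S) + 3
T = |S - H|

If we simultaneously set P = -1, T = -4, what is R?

2

The joint intervention fixes P = -1, T = -4, removing each variable's own equation.
R = max(P, H) - 1  [with P=-1, H=3]  = 2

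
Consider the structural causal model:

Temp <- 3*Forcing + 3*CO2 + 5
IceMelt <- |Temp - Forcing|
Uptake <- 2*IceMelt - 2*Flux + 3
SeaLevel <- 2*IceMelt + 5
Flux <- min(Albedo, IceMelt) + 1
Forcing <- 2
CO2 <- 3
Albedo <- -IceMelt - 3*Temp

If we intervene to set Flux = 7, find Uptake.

do(Flux=7) replaces the equation Flux <- min(Albedo, IceMelt) + 1 with the constant Flux = 7.
Temp = 3*Forcing + 3*CO2 + 5  [with Forcing=2, CO2=3]  = 20
IceMelt = |Temp - Forcing|  [with Temp=20, Forcing=2]  = 18
Uptake = 2*IceMelt - 2*Flux + 3  [with IceMelt=18, Flux=7]  = 25

25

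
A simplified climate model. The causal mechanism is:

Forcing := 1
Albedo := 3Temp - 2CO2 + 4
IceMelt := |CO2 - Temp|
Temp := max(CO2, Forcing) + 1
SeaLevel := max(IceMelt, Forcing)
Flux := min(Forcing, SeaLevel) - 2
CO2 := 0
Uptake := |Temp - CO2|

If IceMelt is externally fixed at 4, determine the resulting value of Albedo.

10

Intervening sets IceMelt = 4 and removes its equation (IceMelt := |CO2 - Temp|).
No directed path runs from IceMelt to Albedo, so Albedo keeps its natural value.
Temp = max(CO2, Forcing) + 1  [with CO2=0, Forcing=1]  = 2
Albedo = 3Temp - 2CO2 + 4  [with Temp=2, CO2=0]  = 10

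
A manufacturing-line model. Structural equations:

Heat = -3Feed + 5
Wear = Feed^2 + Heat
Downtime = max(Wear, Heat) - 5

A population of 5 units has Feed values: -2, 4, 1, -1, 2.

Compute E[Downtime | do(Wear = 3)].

Every unit gets Wear=3 under the intervention. Downtime values become 6, -2, -2, 3, -2; E[Downtime|do(Wear=3)] = 0.6.

0.6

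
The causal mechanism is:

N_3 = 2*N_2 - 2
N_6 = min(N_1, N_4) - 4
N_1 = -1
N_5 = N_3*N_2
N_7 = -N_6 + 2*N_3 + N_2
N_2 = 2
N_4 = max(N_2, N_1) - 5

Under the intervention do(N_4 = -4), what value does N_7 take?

The intervention breaks the incoming arrows to N_4: N_4 = max(N_2, N_1) - 5 no longer applies, and N_4 = -4.
N_3 = 2*N_2 - 2  [with N_2=2]  = 2
N_6 = min(N_1, N_4) - 4  [with N_1=-1, N_4=-4]  = -8
N_7 = -N_6 + 2*N_3 + N_2  [with N_6=-8, N_3=2, N_2=2]  = 14

14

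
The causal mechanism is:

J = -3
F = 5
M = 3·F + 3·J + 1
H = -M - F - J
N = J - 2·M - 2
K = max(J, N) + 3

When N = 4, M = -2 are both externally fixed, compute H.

The joint intervention fixes N = 4, M = -2, removing each variable's own equation.
H = -M - F - J  [with M=-2, F=5, J=-3]  = 0

0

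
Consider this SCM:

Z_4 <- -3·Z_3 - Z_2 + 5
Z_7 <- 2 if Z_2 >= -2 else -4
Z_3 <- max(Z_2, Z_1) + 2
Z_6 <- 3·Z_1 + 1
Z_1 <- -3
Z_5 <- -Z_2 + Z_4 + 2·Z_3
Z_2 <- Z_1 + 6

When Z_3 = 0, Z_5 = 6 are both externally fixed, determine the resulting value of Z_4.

The joint intervention fixes Z_3 = 0, Z_5 = 6, removing each variable's own equation.
Z_2 = Z_1 + 6  [with Z_1=-3]  = 3
Z_4 = -3·Z_3 - Z_2 + 5  [with Z_3=0, Z_2=3]  = 2

2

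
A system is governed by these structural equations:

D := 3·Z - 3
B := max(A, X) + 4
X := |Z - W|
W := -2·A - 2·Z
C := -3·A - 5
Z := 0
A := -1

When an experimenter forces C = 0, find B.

The intervention breaks the incoming arrows to C: C := -3·A - 5 no longer applies, and C = 0.
B is not downstream of the intervention, so its value is determined by the original equations.
W = -2·A - 2·Z  [with A=-1, Z=0]  = 2
X = |Z - W|  [with Z=0, W=2]  = 2
B = max(A, X) + 4  [with A=-1, X=2]  = 6

6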